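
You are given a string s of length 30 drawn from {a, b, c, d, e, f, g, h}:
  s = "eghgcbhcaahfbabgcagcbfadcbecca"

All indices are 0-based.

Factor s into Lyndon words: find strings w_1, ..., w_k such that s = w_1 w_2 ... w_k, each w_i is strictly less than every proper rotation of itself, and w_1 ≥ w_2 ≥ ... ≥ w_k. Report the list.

emit factor 1: 'eghg' (i=0, period=4)
emit factor 2: 'c' (i=4, period=1)
emit factor 3: 'bhc' (i=5, period=3)
emit factor 4: 'aahfbabgcagcbfadcbecc' (i=8, period=21)
emit factor 5: 'a' (i=29, period=1)

["eghg", "c", "bhc", "aahfbabgcagcbfadcbecc", "a"]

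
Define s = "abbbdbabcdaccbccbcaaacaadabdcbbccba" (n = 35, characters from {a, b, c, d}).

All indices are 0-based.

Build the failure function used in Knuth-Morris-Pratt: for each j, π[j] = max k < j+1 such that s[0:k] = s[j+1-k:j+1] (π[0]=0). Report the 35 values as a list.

π[0] = 0
j=1 s[j]='b': π[1]=0 (border '')
j=2 s[j]='b': π[2]=0 (border '')
j=3 s[j]='b': π[3]=0 (border '')
j=4 s[j]='d': π[4]=0 (border '')
j=5 s[j]='b': π[5]=0 (border '')
j=6 s[j]='a': π[6]=1 (border 'a')
j=7 s[j]='b': π[7]=2 (border 'ab')
j=8 s[j]='c': k: 2→0; π[8]=0 (border '')
j=9 s[j]='d': π[9]=0 (border '')
j=10 s[j]='a': π[10]=1 (border 'a')
j=11 s[j]='c': k: 1→0; π[11]=0 (border '')
j=12 s[j]='c': π[12]=0 (border '')
j=13 s[j]='b': π[13]=0 (border '')
j=14 s[j]='c': π[14]=0 (border '')
j=15 s[j]='c': π[15]=0 (border '')
j=16 s[j]='b': π[16]=0 (border '')
j=17 s[j]='c': π[17]=0 (border '')
j=18 s[j]='a': π[18]=1 (border 'a')
j=19 s[j]='a': k: 1→0; π[19]=1 (border 'a')
j=20 s[j]='a': k: 1→0; π[20]=1 (border 'a')
j=21 s[j]='c': k: 1→0; π[21]=0 (border '')
j=22 s[j]='a': π[22]=1 (border 'a')
j=23 s[j]='a': k: 1→0; π[23]=1 (border 'a')
j=24 s[j]='d': k: 1→0; π[24]=0 (border '')
j=25 s[j]='a': π[25]=1 (border 'a')
j=26 s[j]='b': π[26]=2 (border 'ab')
j=27 s[j]='d': k: 2→0; π[27]=0 (border '')
j=28 s[j]='c': π[28]=0 (border '')
j=29 s[j]='b': π[29]=0 (border '')
j=30 s[j]='b': π[30]=0 (border '')
j=31 s[j]='c': π[31]=0 (border '')
j=32 s[j]='c': π[32]=0 (border '')
j=33 s[j]='b': π[33]=0 (border '')
j=34 s[j]='a': π[34]=1 (border 'a')

[0, 0, 0, 0, 0, 0, 1, 2, 0, 0, 1, 0, 0, 0, 0, 0, 0, 0, 1, 1, 1, 0, 1, 1, 0, 1, 2, 0, 0, 0, 0, 0, 0, 0, 1]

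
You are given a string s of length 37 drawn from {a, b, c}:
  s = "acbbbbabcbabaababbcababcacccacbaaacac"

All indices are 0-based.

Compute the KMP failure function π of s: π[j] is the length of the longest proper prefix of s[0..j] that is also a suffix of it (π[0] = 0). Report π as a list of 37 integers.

[0, 0, 0, 0, 0, 0, 1, 0, 0, 0, 1, 0, 1, 1, 0, 1, 0, 0, 0, 1, 0, 1, 0, 0, 1, 2, 0, 0, 1, 2, 3, 1, 1, 1, 2, 1, 2]

π[0] = 0
j=1 s[j]='c': π[1]=0 (border '')
j=2 s[j]='b': π[2]=0 (border '')
j=3 s[j]='b': π[3]=0 (border '')
j=4 s[j]='b': π[4]=0 (border '')
j=5 s[j]='b': π[5]=0 (border '')
j=6 s[j]='a': π[6]=1 (border 'a')
j=7 s[j]='b': k: 1→0; π[7]=0 (border '')
j=8 s[j]='c': π[8]=0 (border '')
j=9 s[j]='b': π[9]=0 (border '')
j=10 s[j]='a': π[10]=1 (border 'a')
j=11 s[j]='b': k: 1→0; π[11]=0 (border '')
j=12 s[j]='a': π[12]=1 (border 'a')
j=13 s[j]='a': k: 1→0; π[13]=1 (border 'a')
j=14 s[j]='b': k: 1→0; π[14]=0 (border '')
j=15 s[j]='a': π[15]=1 (border 'a')
j=16 s[j]='b': k: 1→0; π[16]=0 (border '')
j=17 s[j]='b': π[17]=0 (border '')
j=18 s[j]='c': π[18]=0 (border '')
j=19 s[j]='a': π[19]=1 (border 'a')
j=20 s[j]='b': k: 1→0; π[20]=0 (border '')
j=21 s[j]='a': π[21]=1 (border 'a')
j=22 s[j]='b': k: 1→0; π[22]=0 (border '')
j=23 s[j]='c': π[23]=0 (border '')
j=24 s[j]='a': π[24]=1 (border 'a')
j=25 s[j]='c': π[25]=2 (border 'ac')
j=26 s[j]='c': k: 2→0; π[26]=0 (border '')
j=27 s[j]='c': π[27]=0 (border '')
j=28 s[j]='a': π[28]=1 (border 'a')
j=29 s[j]='c': π[29]=2 (border 'ac')
j=30 s[j]='b': π[30]=3 (border 'acb')
j=31 s[j]='a': k: 3→0; π[31]=1 (border 'a')
j=32 s[j]='a': k: 1→0; π[32]=1 (border 'a')
j=33 s[j]='a': k: 1→0; π[33]=1 (border 'a')
j=34 s[j]='c': π[34]=2 (border 'ac')
j=35 s[j]='a': k: 2→0; π[35]=1 (border 'a')
j=36 s[j]='c': π[36]=2 (border 'ac')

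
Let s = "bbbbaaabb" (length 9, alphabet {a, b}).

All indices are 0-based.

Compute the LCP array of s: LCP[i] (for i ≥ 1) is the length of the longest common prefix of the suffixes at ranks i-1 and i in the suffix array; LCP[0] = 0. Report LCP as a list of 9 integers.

rank | idx | suffix
   0 |   4 | aaabb
   1 |   5 | aabb
   2 |   6 | abb
   3 |   8 | b
   4 |   3 | baaabb
   5 |   7 | bb
   6 |   2 | bbaaabb
   7 |   1 | bbbaaabb
   8 |   0 | bbbbaaabb

SA = [4, 5, 6, 8, 3, 7, 2, 1, 0]
[i] adj suffixes → lcp
  [1] 4/5 → 2 ('aa')
  [2] 5/6 → 1 ('a')
  [3] 6/8 → 0 ('')
  [4] 8/3 → 1 ('b')
  [5] 3/7 → 1 ('b')
  [6] 7/2 → 2 ('bb')
  [7] 2/1 → 2 ('bb')
  [8] 1/0 → 3 ('bbb')

[0, 2, 1, 0, 1, 1, 2, 2, 3]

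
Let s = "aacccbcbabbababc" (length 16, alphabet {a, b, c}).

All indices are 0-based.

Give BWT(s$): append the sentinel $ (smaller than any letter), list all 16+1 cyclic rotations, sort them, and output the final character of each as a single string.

rank  rotation           last
    0  $aacccbcbabbababc  c
    1  aacccbcbabbababc$  $
    2  ababc$aacccbcbabb  b
    3  abbababc$aacccbcb  b
    4  abc$aacccbcbabbab  b
    5  acccbcbabbababc$a  a
    6  bababc$aacccbcbab  b
    7  babbababc$aacccbc  c
    8  babc$aacccbcbabba  a
    9  bbababc$aacccbcba  a
   10  bc$aacccbcbabbaba  a
   11  bcbabbababc$aaccc  c
   12  c$aacccbcbabbabab  b
   13  cbabbababc$aacccb  b
   14  cbcbabbababc$aacc  c
   15  ccbcbabbababc$aac  c
   16  cccbcbabbababc$aa  a

c$bbbabcaaacbbcca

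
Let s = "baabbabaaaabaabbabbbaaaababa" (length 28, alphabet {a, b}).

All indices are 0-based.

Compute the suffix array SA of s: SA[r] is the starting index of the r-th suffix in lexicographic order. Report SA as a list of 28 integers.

[27, 7, 20, 8, 21, 9, 22, 1, 12, 25, 5, 10, 23, 2, 13, 16, 26, 6, 19, 0, 11, 24, 4, 15, 18, 3, 14, 17]

rank→(start, suffix):
  0 → (27, 'a')
  1 → (7, 'aaaabaabbabbbaaaababa')
  2 → (20, 'aaaababa')
  3 → (8, 'aaabaabbabbbaaaababa')
  4 → (21, 'aaababa')
  5 → (9, 'aabaabbabbbaaaababa')
  6 → (22, 'aababa')
  7 → (1, 'aabbabaaaabaabbabbbaaaababa')
  8 → (12, 'aabbabbbaaaababa')
  9 → (25, 'aba')
  10 → (5, 'abaaaabaabbabbbaaaababa')
  11 → (10, 'abaabbabbbaaaababa')
  12 → (23, 'ababa')
  13 → (2, 'abbabaaaabaabbabbbaaaababa')
  14 → (13, 'abbabbbaaaababa')
  15 → (16, 'abbbaaaababa')
  16 → (26, 'ba')
  17 → (6, 'baaaabaabbabbbaaaababa')
  18 → (19, 'baaaababa')
  19 → (0, 'baabbabaaaabaabbabbbaaaababa')
  20 → (11, 'baabbabbbaaaababa')
  21 → (24, 'baba')
  22 → (4, 'babaaaabaabbabbbaaaababa')
  23 → (15, 'babbbaaaababa')
  24 → (18, 'bbaaaababa')
  25 → (3, 'bbabaaaabaabbabbbaaaababa')
  26 → (14, 'bbabbbaaaababa')
  27 → (17, 'bbbaaaababa')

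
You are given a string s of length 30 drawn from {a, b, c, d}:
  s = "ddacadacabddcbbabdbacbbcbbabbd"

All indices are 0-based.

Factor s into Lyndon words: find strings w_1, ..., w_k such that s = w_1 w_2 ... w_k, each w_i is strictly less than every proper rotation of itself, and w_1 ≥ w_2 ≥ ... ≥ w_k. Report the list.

["d", "d", "acad", "ac", "abddcbb", "abdbacbbcbb", "abbd"]

emit factor 1: 'd' (i=0, period=1)
emit factor 2: 'd' (i=1, period=1)
emit factor 3: 'acad' (i=2, period=4)
emit factor 4: 'ac' (i=6, period=2)
emit factor 5: 'abddcbb' (i=8, period=7)
emit factor 6: 'abdbacbbcbb' (i=15, period=11)
emit factor 7: 'abbd' (i=26, period=4)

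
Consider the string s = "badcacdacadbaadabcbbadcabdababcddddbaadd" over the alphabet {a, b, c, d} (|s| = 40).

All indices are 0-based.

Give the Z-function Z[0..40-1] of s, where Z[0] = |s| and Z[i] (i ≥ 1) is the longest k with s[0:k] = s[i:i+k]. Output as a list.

[40, 0, 0, 0, 0, 0, 0, 0, 0, 0, 0, 2, 0, 0, 0, 0, 1, 0, 1, 5, 0, 0, 0, 0, 1, 0, 0, 2, 0, 1, 0, 0, 0, 0, 0, 2, 0, 0, 0, 0]

Z[0]=40
i=1: i≥r, start 0; Z[1]=0
i=2: i≥r, start 0; Z[2]=0
i=3: i≥r, start 0; Z[3]=0
i=4: i≥r, start 0; Z[4]=0
i=5: i≥r, start 0; Z[5]=0
i=6: i≥r, start 0; Z[6]=0
i=7: i≥r, start 0; Z[7]=0
i=8: i≥r, start 0; Z[8]=0
i=9: i≥r, start 0; Z[9]=0
i=10: i≥r, start 0; Z[10]=0
i=11: i≥r, start 0; Z[11]=2 extend→box=[11,13)
i=12: min(r-i=1, Z[1]=0)=0; Z[12]=0
i=13: i≥r, start 0; Z[13]=0
i=14: i≥r, start 0; Z[14]=0
i=15: i≥r, start 0; Z[15]=0
i=16: i≥r, start 0; Z[16]=1 extend→box=[16,17)
i=17: i≥r, start 0; Z[17]=0
i=18: i≥r, start 0; Z[18]=1 extend→box=[18,19)
i=19: i≥r, start 0; Z[19]=5 extend→box=[19,24)
i=20: min(r-i=4, Z[1]=0)=0; Z[20]=0
i=21: min(r-i=3, Z[2]=0)=0; Z[21]=0
i=22: min(r-i=2, Z[3]=0)=0; Z[22]=0
i=23: min(r-i=1, Z[4]=0)=0; Z[23]=0
i=24: i≥r, start 0; Z[24]=1 extend→box=[24,25)
i=25: i≥r, start 0; Z[25]=0
i=26: i≥r, start 0; Z[26]=0
i=27: i≥r, start 0; Z[27]=2 extend→box=[27,29)
i=28: min(r-i=1, Z[1]=0)=0; Z[28]=0
i=29: i≥r, start 0; Z[29]=1 extend→box=[29,30)
i=30: i≥r, start 0; Z[30]=0
i=31: i≥r, start 0; Z[31]=0
i=32: i≥r, start 0; Z[32]=0
i=33: i≥r, start 0; Z[33]=0
i=34: i≥r, start 0; Z[34]=0
i=35: i≥r, start 0; Z[35]=2 extend→box=[35,37)
i=36: min(r-i=1, Z[1]=0)=0; Z[36]=0
i=37: i≥r, start 0; Z[37]=0
i=38: i≥r, start 0; Z[38]=0
i=39: i≥r, start 0; Z[39]=0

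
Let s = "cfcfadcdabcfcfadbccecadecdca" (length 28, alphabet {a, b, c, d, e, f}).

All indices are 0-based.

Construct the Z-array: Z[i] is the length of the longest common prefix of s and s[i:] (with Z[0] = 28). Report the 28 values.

Z[0]=28
i=1: fresh scan; Z[1]=0
i=2: fresh scan; Z[2]=2 scan→box=[2,4)
i=3: min(r-i=1, Z[1]=0)=0; Z[3]=0
i=4: fresh scan; Z[4]=0
i=5: fresh scan; Z[5]=0
i=6: fresh scan; Z[6]=1 scan→box=[6,7)
i=7: fresh scan; Z[7]=0
i=8: fresh scan; Z[8]=0
i=9: fresh scan; Z[9]=0
i=10: fresh scan; Z[10]=6 scan→box=[10,16)
i=11: min(r-i=5, Z[1]=0)=0; Z[11]=0
i=12: min(r-i=4, Z[2]=2)=2; Z[12]=2
i=13: min(r-i=3, Z[3]=0)=0; Z[13]=0
i=14: min(r-i=2, Z[4]=0)=0; Z[14]=0
i=15: min(r-i=1, Z[5]=0)=0; Z[15]=0
i=16: fresh scan; Z[16]=0
i=17: fresh scan; Z[17]=1 scan→box=[17,18)
i=18: fresh scan; Z[18]=1 scan→box=[18,19)
i=19: fresh scan; Z[19]=0
i=20: fresh scan; Z[20]=1 scan→box=[20,21)
i=21: fresh scan; Z[21]=0
i=22: fresh scan; Z[22]=0
i=23: fresh scan; Z[23]=0
i=24: fresh scan; Z[24]=1 scan→box=[24,25)
i=25: fresh scan; Z[25]=0
i=26: fresh scan; Z[26]=1 scan→box=[26,27)
i=27: fresh scan; Z[27]=0

[28, 0, 2, 0, 0, 0, 1, 0, 0, 0, 6, 0, 2, 0, 0, 0, 0, 1, 1, 0, 1, 0, 0, 0, 1, 0, 1, 0]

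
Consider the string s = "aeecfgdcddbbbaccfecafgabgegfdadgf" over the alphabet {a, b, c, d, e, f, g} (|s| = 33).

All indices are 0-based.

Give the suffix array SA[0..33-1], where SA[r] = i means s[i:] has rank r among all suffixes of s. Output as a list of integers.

[22, 13, 29, 0, 19, 12, 11, 10, 23, 18, 14, 7, 15, 3, 28, 9, 6, 8, 30, 17, 2, 1, 25, 32, 27, 16, 20, 4, 21, 5, 24, 31, 26]

rank→(start, suffix):
  0 → (22, 'abgegfdadgf')
  1 → (13, 'accfecafgabgegfdadgf')
  2 → (29, 'adgf')
  3 → (0, 'aeecfgdcddbbbaccfecafgabgegfdadgf')
  4 → (19, 'afgabgegfdadgf')
  5 → (12, 'baccfecafgabgegfdadgf')
  6 → (11, 'bbaccfecafgabgegfdadgf')
  7 → (10, 'bbbaccfecafgabgegfdadgf')
  8 → (23, 'bgegfdadgf')
  9 → (18, 'cafgabgegfdadgf')
  10 → (14, 'ccfecafgabgegfdadgf')
  11 → (7, 'cddbbbaccfecafgabgegfdadgf')
  12 → (15, 'cfecafgabgegfdadgf')
  13 → (3, 'cfgdcddbbbaccfecafgabgegfdadgf')
  14 → (28, 'dadgf')
  15 → (9, 'dbbbaccfecafgabgegfdadgf')
  16 → (6, 'dcddbbbaccfecafgabgegfdadgf')
  17 → (8, 'ddbbbaccfecafgabgegfdadgf')
  18 → (30, 'dgf')
  19 → (17, 'ecafgabgegfdadgf')
  20 → (2, 'ecfgdcddbbbaccfecafgabgegfdadgf')
  21 → (1, 'eecfgdcddbbbaccfecafgabgegfdadgf')
  22 → (25, 'egfdadgf')
  23 → (32, 'f')
  24 → (27, 'fdadgf')
  25 → (16, 'fecafgabgegfdadgf')
  26 → (20, 'fgabgegfdadgf')
  27 → (4, 'fgdcddbbbaccfecafgabgegfdadgf')
  28 → (21, 'gabgegfdadgf')
  29 → (5, 'gdcddbbbaccfecafgabgegfdadgf')
  30 → (24, 'gegfdadgf')
  31 → (31, 'gf')
  32 → (26, 'gfdadgf')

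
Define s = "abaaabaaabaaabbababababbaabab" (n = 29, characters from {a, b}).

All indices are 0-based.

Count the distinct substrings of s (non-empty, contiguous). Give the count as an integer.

sorted suffixes:
  #0 SA[0]=2  'aaabaaabaaabbababababbaabab'
  #1 SA[1]=6  'aaabaaabbababababbaabab'
  #2 SA[2]=10  'aaabbababababbaabab'
  #3 SA[3]=3  'aabaaabaaabbababababbaabab'
  #4 SA[4]=7  'aabaaabbababababbaabab'
  #5 SA[5]=24  'aabab'
  #6 SA[6]=11  'aabbababababbaabab'
  #7 SA[7]=27  'ab'
  #8 SA[8]=0  'abaaabaaabaaabbababababbaabab'
  #9 SA[9]=4  'abaaabaaabbababababbaabab'
  #10 SA[10]=8  'abaaabbababababbaabab'
  #11 SA[11]=25  'abab'
  #12 SA[12]=15  'ababababbaabab'
  #13 SA[13]=17  'abababbaabab'
  #14 SA[14]=19  'ababbaabab'
  #15 SA[15]=21  'abbaabab'
  #16 SA[16]=12  'abbababababbaabab'
  #17 SA[17]=28  'b'
  #18 SA[18]=1  'baaabaaabaaabbababababbaabab'
  #19 SA[19]=5  'baaabaaabbababababbaabab'
  #20 SA[20]=9  'baaabbababababbaabab'
  #21 SA[21]=23  'baabab'
  #22 SA[22]=26  'bab'
  #23 SA[23]=14  'bababababbaabab'
  #24 SA[24]=16  'babababbaabab'
  #25 SA[25]=18  'bababbaabab'
  #26 SA[26]=20  'babbaabab'
  #27 SA[27]=22  'bbaabab'
  #28 SA[28]=13  'bbababababbaabab'

SA = [2, 6, 10, 3, 7, 24, 11, 27, 0, 4, 8, 25, 15, 17, 19, 21, 12, 28, 1, 5, 9, 23, 26, 14, 16, 18, 20, 22, 13]
rank  pair      lcp
   1  s[2:],s[6:]  8  'aaabaaab'
   2  s[6:],s[10:]  4  'aaab'
   3  s[10:],s[3:]  2  'aa'
   4  s[3:],s[7:]  7  'aabaaab'
   5  s[7:],s[24:]  4  'aaba'
   6  s[24:],s[11:]  3  'aab'
   7  s[11:],s[27:]  1  'a'
   8  s[27:],s[0:]  2  'ab'
   9  s[0:],s[4:]  10  'abaaabaaab'
  10  s[4:],s[8:]  6  'abaaab'
  11  s[8:],s[25:]  3  'aba'
  12  s[25:],s[15:]  4  'abab'
  13  s[15:],s[17:]  6  'ababab'
  14  s[17:],s[19:]  4  'abab'
  15  s[19:],s[21:]  2  'ab'
  16  s[21:],s[12:]  4  'abba'
  17  s[12:],s[28:]  0  ''
  18  s[28:],s[1:]  1  'b'
  19  s[1:],s[5:]  9  'baaabaaab'
  20  s[5:],s[9:]  5  'baaab'
  21  s[9:],s[23:]  3  'baa'
  22  s[23:],s[26:]  2  'ba'
  23  s[26:],s[14:]  3  'bab'
  24  s[14:],s[16:]  7  'bababab'
  25  s[16:],s[18:]  5  'babab'
  26  s[18:],s[20:]  3  'bab'
  27  s[20:],s[22:]  1  'b'
  28  s[22:],s[13:]  3  'bba'

n(n+1)/2 = 29·30/2 = 435
Σ LCP = 0 + 8 + 4 + 2 + 7 + 4 + 3 + 1 + 2 + 10 + 6 + 3 + 4 + 6 + 4 + 2 + 4 + 0 + 1 + 9 + 5 + 3 + 2 + 3 + 7 + 5 + 3 + 1 + 3 = 112
distinct = 435 − 112 = 323

323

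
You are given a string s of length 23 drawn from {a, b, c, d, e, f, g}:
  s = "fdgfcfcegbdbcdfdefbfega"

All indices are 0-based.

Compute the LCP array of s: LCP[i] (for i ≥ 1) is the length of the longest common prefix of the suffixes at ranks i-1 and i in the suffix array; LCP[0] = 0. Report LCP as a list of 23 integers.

[0, 0, 1, 1, 0, 1, 1, 0, 1, 1, 1, 0, 1, 2, 0, 1, 2, 1, 2, 1, 0, 1, 1]

rank | idx | suffix
   0 |  22 | a
   1 |  11 | bcdfdefbfega
   2 |   9 | bdbcdfdefbfega
   3 |  18 | bfega
   4 |  12 | cdfdefbfega
   5 |   6 | cegbdbcdfdefbfega
   6 |   4 | cfcegbdbcdfdefbfega
   7 |  10 | dbcdfdefbfega
   8 |  15 | defbfega
   9 |  13 | dfdefbfega
  10 |   1 | dgfcfcegbdbcdfdefbfega
  11 |  16 | efbfega
  12 |  20 | ega
  13 |   7 | egbdbcdfdefbfega
  14 |  17 | fbfega
  15 |   5 | fcegbdbcdfdefbfega
  16 |   3 | fcfcegbdbcdfdefbfega
  17 |  14 | fdefbfega
  18 |   0 | fdgfcfcegbdbcdfdefbfega
  19 |  19 | fega
  20 |  21 | ga
  21 |   8 | gbdbcdfdefbfega
  22 |   2 | gfcfcegbdbcdfdefbfega

SA = [22, 11, 9, 18, 12, 6, 4, 10, 15, 13, 1, 16, 20, 7, 17, 5, 3, 14, 0, 19, 21, 8, 2]
[i] adj suffixes → lcp
  [1] 22/11 → 0 ('')
  [2] 11/9 → 1 ('b')
  [3] 9/18 → 1 ('b')
  [4] 18/12 → 0 ('')
  [5] 12/6 → 1 ('c')
  [6] 6/4 → 1 ('c')
  [7] 4/10 → 0 ('')
  [8] 10/15 → 1 ('d')
  [9] 15/13 → 1 ('d')
  [10] 13/1 → 1 ('d')
  [11] 1/16 → 0 ('')
  [12] 16/20 → 1 ('e')
  [13] 20/7 → 2 ('eg')
  [14] 7/17 → 0 ('')
  [15] 17/5 → 1 ('f')
  [16] 5/3 → 2 ('fc')
  [17] 3/14 → 1 ('f')
  [18] 14/0 → 2 ('fd')
  [19] 0/19 → 1 ('f')
  [20] 19/21 → 0 ('')
  [21] 21/8 → 1 ('g')
  [22] 8/2 → 1 ('g')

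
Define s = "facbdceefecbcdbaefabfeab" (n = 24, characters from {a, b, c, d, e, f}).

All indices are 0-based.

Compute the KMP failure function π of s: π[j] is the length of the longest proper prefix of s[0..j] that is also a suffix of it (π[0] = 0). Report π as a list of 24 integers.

π[0] = 0
j=1 s[j]='a': π[1]=0 (border '')
j=2 s[j]='c': π[2]=0 (border '')
j=3 s[j]='b': π[3]=0 (border '')
j=4 s[j]='d': π[4]=0 (border '')
j=5 s[j]='c': π[5]=0 (border '')
j=6 s[j]='e': π[6]=0 (border '')
j=7 s[j]='e': π[7]=0 (border '')
j=8 s[j]='f': π[8]=1 (border 'f')
j=9 s[j]='e': k: 1→0; π[9]=0 (border '')
j=10 s[j]='c': π[10]=0 (border '')
j=11 s[j]='b': π[11]=0 (border '')
j=12 s[j]='c': π[12]=0 (border '')
j=13 s[j]='d': π[13]=0 (border '')
j=14 s[j]='b': π[14]=0 (border '')
j=15 s[j]='a': π[15]=0 (border '')
j=16 s[j]='e': π[16]=0 (border '')
j=17 s[j]='f': π[17]=1 (border 'f')
j=18 s[j]='a': π[18]=2 (border 'fa')
j=19 s[j]='b': k: 2→0; π[19]=0 (border '')
j=20 s[j]='f': π[20]=1 (border 'f')
j=21 s[j]='e': k: 1→0; π[21]=0 (border '')
j=22 s[j]='a': π[22]=0 (border '')
j=23 s[j]='b': π[23]=0 (border '')

[0, 0, 0, 0, 0, 0, 0, 0, 1, 0, 0, 0, 0, 0, 0, 0, 0, 1, 2, 0, 1, 0, 0, 0]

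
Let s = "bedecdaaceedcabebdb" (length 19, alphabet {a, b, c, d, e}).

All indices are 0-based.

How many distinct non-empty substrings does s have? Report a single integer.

174

rank | idx | suffix
   0 |   6 | aaceedcabebdb
   1 |  13 | abebdb
   2 |   7 | aceedcabebdb
   3 |  18 | b
   4 |  16 | bdb
   5 |  14 | bebdb
   6 |   0 | bedecdaaceedcabebdb
   7 |  12 | cabebdb
   8 |   4 | cdaaceedcabebdb
   9 |   8 | ceedcabebdb
  10 |   5 | daaceedcabebdb
  11 |  17 | db
  12 |  11 | dcabebdb
  13 |   2 | decdaaceedcabebdb
  14 |  15 | ebdb
  15 |   3 | ecdaaceedcabebdb
  16 |  10 | edcabebdb
  17 |   1 | edecdaaceedcabebdb
  18 |   9 | eedcabebdb

SA = [6, 13, 7, 18, 16, 14, 0, 12, 4, 8, 5, 17, 11, 2, 15, 3, 10, 1, 9]
i: (SA[i-1],SA[i]) lcp shared
  1: (6,13) 1 'a'
  2: (13,7) 1 'a'
  3: (7,18) 0 ''
  4: (18,16) 1 'b'
  5: (16,14) 1 'b'
  6: (14,0) 2 'be'
  7: (0,12) 0 ''
  8: (12,4) 1 'c'
  9: (4,8) 1 'c'
  10: (8,5) 0 ''
  11: (5,17) 1 'd'
  12: (17,11) 1 'd'
  13: (11,2) 1 'd'
  14: (2,15) 0 ''
  15: (15,3) 1 'e'
  16: (3,10) 1 'e'
  17: (10,1) 2 'ed'
  18: (1,9) 1 'e'

n(n+1)/2 = 19·20/2 = 190
Σ LCP = 0 + 1 + 1 + 0 + 1 + 1 + 2 + 0 + 1 + 1 + 0 + 1 + 1 + 1 + 0 + 1 + 1 + 2 + 1 = 16
distinct = 190 − 16 = 174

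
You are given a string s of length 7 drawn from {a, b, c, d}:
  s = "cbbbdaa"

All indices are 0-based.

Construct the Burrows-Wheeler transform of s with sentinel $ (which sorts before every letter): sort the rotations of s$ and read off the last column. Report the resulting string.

aadcbb$b

rank  rotation  last
    0  $cbbbdaa  a
    1  a$cbbbda  a
    2  aa$cbbbd  d
    3  bbbdaa$c  c
    4  bbdaa$cb  b
    5  bdaa$cbb  b
    6  cbbbdaa$  $
    7  daa$cbbb  b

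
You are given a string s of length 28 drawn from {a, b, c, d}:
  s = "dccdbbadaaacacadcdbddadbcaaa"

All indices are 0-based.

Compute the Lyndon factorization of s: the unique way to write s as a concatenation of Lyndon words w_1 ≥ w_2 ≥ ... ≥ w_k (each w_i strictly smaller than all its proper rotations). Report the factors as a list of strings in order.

emit factor 1: 'd' (i=0, period=1)
emit factor 2: 'ccd' (i=1, period=3)
emit factor 3: 'b' (i=4, period=1)
emit factor 4: 'b' (i=5, period=1)
emit factor 5: 'ad' (i=6, period=2)
emit factor 6: 'aaacacadcdbddadbc' (i=8, period=17)
emit factor 7: 'a' (i=25, period=1)
emit factor 8: 'a' (i=26, period=1)
emit factor 9: 'a' (i=27, period=1)

["d", "ccd", "b", "b", "ad", "aaacacadcdbddadbc", "a", "a", "a"]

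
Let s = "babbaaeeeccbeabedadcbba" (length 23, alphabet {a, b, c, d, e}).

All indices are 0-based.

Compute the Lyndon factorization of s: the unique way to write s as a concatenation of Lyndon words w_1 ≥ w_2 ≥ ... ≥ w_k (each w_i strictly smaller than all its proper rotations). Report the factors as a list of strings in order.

["b", "abb", "aaeeeccbeabedadcbb", "a"]

emit factor 1: 'b' (i=0, period=1)
emit factor 2: 'abb' (i=1, period=3)
emit factor 3: 'aaeeeccbeabedadcbb' (i=4, period=18)
emit factor 4: 'a' (i=22, period=1)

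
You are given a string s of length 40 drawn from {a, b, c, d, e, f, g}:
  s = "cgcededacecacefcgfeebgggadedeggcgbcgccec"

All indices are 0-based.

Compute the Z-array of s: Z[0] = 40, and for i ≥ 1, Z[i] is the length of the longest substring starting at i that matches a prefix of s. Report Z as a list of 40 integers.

Z[0]=40
i=1: fresh scan; Z[1]=0
i=2: fresh scan; Z[2]=1 extend→box=[2,3)
i=3: fresh scan; Z[3]=0
i=4: fresh scan; Z[4]=0
i=5: fresh scan; Z[5]=0
i=6: fresh scan; Z[6]=0
i=7: fresh scan; Z[7]=0
i=8: fresh scan; Z[8]=1 extend→box=[8,9)
i=9: fresh scan; Z[9]=0
i=10: fresh scan; Z[10]=1 extend→box=[10,11)
i=11: fresh scan; Z[11]=0
i=12: fresh scan; Z[12]=1 extend→box=[12,13)
i=13: fresh scan; Z[13]=0
i=14: fresh scan; Z[14]=0
i=15: fresh scan; Z[15]=2 extend→box=[15,17)
i=16: min(r-i=1, Z[1]=0)=0; Z[16]=0
i=17: fresh scan; Z[17]=0
i=18: fresh scan; Z[18]=0
i=19: fresh scan; Z[19]=0
i=20: fresh scan; Z[20]=0
i=21: fresh scan; Z[21]=0
i=22: fresh scan; Z[22]=0
i=23: fresh scan; Z[23]=0
i=24: fresh scan; Z[24]=0
i=25: fresh scan; Z[25]=0
i=26: fresh scan; Z[26]=0
i=27: fresh scan; Z[27]=0
i=28: fresh scan; Z[28]=0
i=29: fresh scan; Z[29]=0
i=30: fresh scan; Z[30]=0
i=31: fresh scan; Z[31]=2 extend→box=[31,33)
i=32: min(r-i=1, Z[1]=0)=0; Z[32]=0
i=33: fresh scan; Z[33]=0
i=34: fresh scan; Z[34]=3 extend→box=[34,37)
i=35: min(r-i=2, Z[1]=0)=0; Z[35]=0
i=36: min(r-i=1, Z[2]=1)=1; Z[36]=1
i=37: fresh scan; Z[37]=1 extend→box=[37,38)
i=38: fresh scan; Z[38]=0
i=39: fresh scan; Z[39]=1 extend→box=[39,40)

[40, 0, 1, 0, 0, 0, 0, 0, 1, 0, 1, 0, 1, 0, 0, 2, 0, 0, 0, 0, 0, 0, 0, 0, 0, 0, 0, 0, 0, 0, 0, 2, 0, 0, 3, 0, 1, 1, 0, 1]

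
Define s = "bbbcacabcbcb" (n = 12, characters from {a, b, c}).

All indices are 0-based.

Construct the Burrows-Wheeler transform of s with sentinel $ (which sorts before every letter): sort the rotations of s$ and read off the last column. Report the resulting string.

rank  rotation       last
    0  $bbbcacabcbcb  b
    1  abcbcb$bbbcac  c
    2  acabcbcb$bbbc  c
    3  b$bbbcacabcbc  c
    4  bbbcacabcbcb$  $
    5  bbcacabcbcb$b  b
    6  bcacabcbcb$bb  b
    7  bcb$bbbcacabc  c
    8  bcbcb$bbbcaca  a
    9  cabcbcb$bbbca  a
   10  cacabcbcb$bbb  b
   11  cb$bbbcacabcb  b
   12  cbcb$bbbcacab  b

bccc$bbcaabbb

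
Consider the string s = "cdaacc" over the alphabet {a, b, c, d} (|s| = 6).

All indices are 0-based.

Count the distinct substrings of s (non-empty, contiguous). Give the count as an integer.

18

rank | idx | suffix
   0 |   2 | aacc
   1 |   3 | acc
   2 |   5 | c
   3 |   4 | cc
   4 |   0 | cdaacc
   5 |   1 | daacc

SA = [2, 3, 5, 4, 0, 1]
i: (SA[i-1],SA[i]) lcp shared
  1: (2,3) 1 'a'
  2: (3,5) 0 ''
  3: (5,4) 1 'c'
  4: (4,0) 1 'c'
  5: (0,1) 0 ''

n(n+1)/2 = 6·7/2 = 21
Σ LCP = 0 + 1 + 0 + 1 + 1 + 0 = 3
distinct = 21 − 3 = 18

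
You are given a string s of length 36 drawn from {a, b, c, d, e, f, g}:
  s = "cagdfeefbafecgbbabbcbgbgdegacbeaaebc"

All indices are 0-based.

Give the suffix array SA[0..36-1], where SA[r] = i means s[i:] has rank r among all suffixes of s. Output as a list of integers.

rank | idx | suffix
   0 |  31 | aaebc
   1 |  16 | abbcbgbgdegacbeaaebc
   2 |  27 | acbeaaebc
   3 |  32 | aebc
   4 |   9 | afecgbbabbcbgbgdegacbeaaebc
   5 |   1 | agdfeefbafecgbbabbcbgbgdegacbeaaebc
   6 |  15 | babbcbgbgdegacbeaaebc
   7 |   8 | bafecgbbabbcbgbgdegacbeaaebc
   8 |  14 | bbabbcbgbgdegacbeaaebc
   9 |  17 | bbcbgbgdegacbeaaebc
  10 |  34 | bc
  11 |  18 | bcbgbgdegacbeaaebc
  12 |  29 | beaaebc
  13 |  20 | bgbgdegacbeaaebc
  14 |  22 | bgdegacbeaaebc
  15 |  35 | c
  16 |   0 | cagdfeefbafecgbbabbcbgbgdegacbeaaebc
  17 |  28 | cbeaaebc
  18 |  19 | cbgbgdegacbeaaebc
  19 |  12 | cgbbabbcbgbgdegacbeaaebc
  20 |  24 | degacbeaaebc
  21 |   3 | dfeefbafecgbbabbcbgbgdegacbeaaebc
  22 |  30 | eaaebc
  23 |  33 | ebc
  24 |  11 | ecgbbabbcbgbgdegacbeaaebc
  25 |   5 | eefbafecgbbabbcbgbgdegacbeaaebc
  26 |   6 | efbafecgbbabbcbgbgdegacbeaaebc
  27 |  25 | egacbeaaebc
  28 |   7 | fbafecgbbabbcbgbgdegacbeaaebc
  29 |  10 | fecgbbabbcbgbgdegacbeaaebc
  30 |   4 | feefbafecgbbabbcbgbgdegacbeaaebc
  31 |  26 | gacbeaaebc
  32 |  13 | gbbabbcbgbgdegacbeaaebc
  33 |  21 | gbgdegacbeaaebc
  34 |  23 | gdegacbeaaebc
  35 |   2 | gdfeefbafecgbbabbcbgbgdegacbeaaebc

[31, 16, 27, 32, 9, 1, 15, 8, 14, 17, 34, 18, 29, 20, 22, 35, 0, 28, 19, 12, 24, 3, 30, 33, 11, 5, 6, 25, 7, 10, 4, 26, 13, 21, 23, 2]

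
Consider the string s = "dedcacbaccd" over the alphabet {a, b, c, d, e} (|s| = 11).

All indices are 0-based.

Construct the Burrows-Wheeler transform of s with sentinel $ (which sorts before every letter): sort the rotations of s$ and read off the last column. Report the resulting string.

rank  rotation      last
    0  $dedcacbaccd  d
    1  acbaccd$dedc  c
    2  accd$dedcacb  b
    3  baccd$dedcac  c
    4  cacbaccd$ded  d
    5  cbaccd$dedca  a
    6  ccd$dedcacba  a
    7  cd$dedcacbac  c
    8  d$dedcacbacc  c
    9  dcacbaccd$de  e
   10  dedcacbaccd$  $
   11  edcacbaccd$d  d

dcbcdaacce$d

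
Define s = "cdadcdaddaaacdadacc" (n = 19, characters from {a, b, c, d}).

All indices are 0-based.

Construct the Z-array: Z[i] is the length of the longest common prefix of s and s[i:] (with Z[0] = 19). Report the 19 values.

[19, 0, 0, 0, 4, 0, 0, 0, 0, 0, 0, 0, 4, 0, 0, 0, 0, 1, 1]

Z[0]=19
i=1: outside box; Z[1]=0
i=2: outside box; Z[2]=0
i=3: outside box; Z[3]=0
i=4: outside box; Z[4]=4 grow→box=[4,8)
i=5: min(r-i=3, Z[1]=0)=0; Z[5]=0
i=6: min(r-i=2, Z[2]=0)=0; Z[6]=0
i=7: min(r-i=1, Z[3]=0)=0; Z[7]=0
i=8: outside box; Z[8]=0
i=9: outside box; Z[9]=0
i=10: outside box; Z[10]=0
i=11: outside box; Z[11]=0
i=12: outside box; Z[12]=4 grow→box=[12,16)
i=13: min(r-i=3, Z[1]=0)=0; Z[13]=0
i=14: min(r-i=2, Z[2]=0)=0; Z[14]=0
i=15: min(r-i=1, Z[3]=0)=0; Z[15]=0
i=16: outside box; Z[16]=0
i=17: outside box; Z[17]=1 grow→box=[17,18)
i=18: outside box; Z[18]=1 grow→box=[18,19)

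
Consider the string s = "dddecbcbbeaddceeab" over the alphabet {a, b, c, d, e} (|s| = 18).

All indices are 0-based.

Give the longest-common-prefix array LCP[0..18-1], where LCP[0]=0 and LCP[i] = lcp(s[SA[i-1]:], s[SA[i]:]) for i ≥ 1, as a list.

[0, 1, 0, 1, 1, 1, 0, 2, 1, 0, 1, 2, 2, 1, 0, 2, 1, 1]

rank→(start, suffix):
  0 → (16, 'ab')
  1 → (10, 'addceeab')
  2 → (17, 'b')
  3 → (7, 'bbeaddceeab')
  4 → (5, 'bcbbeaddceeab')
  5 → (8, 'beaddceeab')
  6 → (6, 'cbbeaddceeab')
  7 → (4, 'cbcbbeaddceeab')
  8 → (13, 'ceeab')
  9 → (12, 'dceeab')
  10 → (11, 'ddceeab')
  11 → (0, 'dddecbcbbeaddceeab')
  12 → (1, 'ddecbcbbeaddceeab')
  13 → (2, 'decbcbbeaddceeab')
  14 → (15, 'eab')
  15 → (9, 'eaddceeab')
  16 → (3, 'ecbcbbeaddceeab')
  17 → (14, 'eeab')

SA = [16, 10, 17, 7, 5, 8, 6, 4, 13, 12, 11, 0, 1, 2, 15, 9, 3, 14]
i: (SA[i-1],SA[i]) lcp shared
  1: (16,10) 1 'a'
  2: (10,17) 0 ''
  3: (17,7) 1 'b'
  4: (7,5) 1 'b'
  5: (5,8) 1 'b'
  6: (8,6) 0 ''
  7: (6,4) 2 'cb'
  8: (4,13) 1 'c'
  9: (13,12) 0 ''
  10: (12,11) 1 'd'
  11: (11,0) 2 'dd'
  12: (0,1) 2 'dd'
  13: (1,2) 1 'd'
  14: (2,15) 0 ''
  15: (15,9) 2 'ea'
  16: (9,3) 1 'e'
  17: (3,14) 1 'e'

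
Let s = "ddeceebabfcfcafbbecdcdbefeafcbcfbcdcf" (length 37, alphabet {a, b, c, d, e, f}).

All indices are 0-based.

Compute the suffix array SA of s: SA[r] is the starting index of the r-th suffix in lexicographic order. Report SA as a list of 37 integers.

[7, 13, 26, 6, 15, 32, 29, 16, 22, 8, 12, 28, 20, 18, 33, 3, 35, 30, 10, 21, 19, 34, 0, 1, 25, 5, 17, 2, 4, 23, 36, 14, 31, 11, 27, 9, 24]

rank→(start, suffix):
  0 → (7, 'abfcfcafbbecdcdbefeafcbcfbcdcf')
  1 → (13, 'afbbecdcdbefeafcbcfbcdcf')
  2 → (26, 'afcbcfbcdcf')
  3 → (6, 'babfcfcafbbecdcdbefeafcbcfbcdcf')
  4 → (15, 'bbecdcdbefeafcbcfbcdcf')
  5 → (32, 'bcdcf')
  6 → (29, 'bcfbcdcf')
  7 → (16, 'becdcdbefeafcbcfbcdcf')
  8 → (22, 'befeafcbcfbcdcf')
  9 → (8, 'bfcfcafbbecdcdbefeafcbcfbcdcf')
  10 → (12, 'cafbbecdcdbefeafcbcfbcdcf')
  11 → (28, 'cbcfbcdcf')
  12 → (20, 'cdbefeafcbcfbcdcf')
  13 → (18, 'cdcdbefeafcbcfbcdcf')
  14 → (33, 'cdcf')
  15 → (3, 'ceebabfcfcafbbecdcdbefeafcbcfbcdcf')
  16 → (35, 'cf')
  17 → (30, 'cfbcdcf')
  18 → (10, 'cfcafbbecdcdbefeafcbcfbcdcf')
  19 → (21, 'dbefeafcbcfbcdcf')
  20 → (19, 'dcdbefeafcbcfbcdcf')
  21 → (34, 'dcf')
  22 → (0, 'ddeceebabfcfcafbbecdcdbefeafcbcfbcdcf')
  23 → (1, 'deceebabfcfcafbbecdcdbefeafcbcfbcdcf')
  24 → (25, 'eafcbcfbcdcf')
  25 → (5, 'ebabfcfcafbbecdcdbefeafcbcfbcdcf')
  26 → (17, 'ecdcdbefeafcbcfbcdcf')
  27 → (2, 'eceebabfcfcafbbecdcdbefeafcbcfbcdcf')
  28 → (4, 'eebabfcfcafbbecdcdbefeafcbcfbcdcf')
  29 → (23, 'efeafcbcfbcdcf')
  30 → (36, 'f')
  31 → (14, 'fbbecdcdbefeafcbcfbcdcf')
  32 → (31, 'fbcdcf')
  33 → (11, 'fcafbbecdcdbefeafcbcfbcdcf')
  34 → (27, 'fcbcfbcdcf')
  35 → (9, 'fcfcafbbecdcdbefeafcbcfbcdcf')
  36 → (24, 'feafcbcfbcdcf')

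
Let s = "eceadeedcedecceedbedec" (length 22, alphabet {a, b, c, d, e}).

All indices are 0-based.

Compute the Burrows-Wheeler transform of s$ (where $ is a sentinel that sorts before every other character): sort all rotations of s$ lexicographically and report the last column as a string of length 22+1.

cedeeedceeeeacdd$eebccd

rank  rotation                 last
    0  $eceadeedcedecceedbedec  c
    1  adeedcedecceedbedec$ece  e
    2  bedec$eceadeedcedecceed  d
    3  c$eceadeedcedecceedbede  e
    4  cceedbedec$eceadeedcede  e
    5  ceadeedcedecceedbedec$e  e
    6  cedecceedbedec$eceadeed  d
    7  ceedbedec$eceadeedcedec  c
    8  dbedec$eceadeedcedeccee  e
    9  dcedecceedbedec$eceadee  e
   10  dec$eceadeedcedecceedbe  e
   11  decceedbedec$eceadeedce  e
   12  deedcedecceedbedec$ecea  a
   13  eadeedcedecceedbedec$ec  c
   14  ec$eceadeedcedecceedbed  d
   15  ecceedbedec$eceadeedced  d
   16  eceadeedcedecceedbedec$  $
   17  edbedec$eceadeedcedecce  e
   18  edcedecceedbedec$eceade  e
   19  edec$eceadeedcedecceedb  b
   20  edecceedbedec$eceadeedc  c
   21  eedbedec$eceadeedcedecc  c
   22  eedcedecceedbedec$ecead  d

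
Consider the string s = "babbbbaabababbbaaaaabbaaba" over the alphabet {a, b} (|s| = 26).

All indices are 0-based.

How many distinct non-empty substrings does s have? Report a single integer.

276

rank→(start, suffix):
  0 → (25, 'a')
  1 → (15, 'aaaaabbaaba')
  2 → (16, 'aaaabbaaba')
  3 → (17, 'aaabbaaba')
  4 → (22, 'aaba')
  5 → (6, 'aabababbbaaaaabbaaba')
  6 → (18, 'aabbaaba')
  7 → (23, 'aba')
  8 → (7, 'abababbbaaaaabbaaba')
  9 → (9, 'ababbbaaaaabbaaba')
  10 → (19, 'abbaaba')
  11 → (11, 'abbbaaaaabbaaba')
  12 → (1, 'abbbbaabababbbaaaaabbaaba')
  13 → (24, 'ba')
  14 → (14, 'baaaaabbaaba')
  15 → (21, 'baaba')
  16 → (5, 'baabababbbaaaaabbaaba')
  17 → (8, 'bababbbaaaaabbaaba')
  18 → (10, 'babbbaaaaabbaaba')
  19 → (0, 'babbbbaabababbbaaaaabbaaba')
  20 → (13, 'bbaaaaabbaaba')
  21 → (20, 'bbaaba')
  22 → (4, 'bbaabababbbaaaaabbaaba')
  23 → (12, 'bbbaaaaabbaaba')
  24 → (3, 'bbbaabababbbaaaaabbaaba')
  25 → (2, 'bbbbaabababbbaaaaabbaaba')

SA = [25, 15, 16, 17, 22, 6, 18, 23, 7, 9, 19, 11, 1, 24, 14, 21, 5, 8, 10, 0, 13, 20, 4, 12, 3, 2]
i: (SA[i-1],SA[i]) lcp shared
  1: (25,15) 1 'a'
  2: (15,16) 4 'aaaa'
  3: (16,17) 3 'aaa'
  4: (17,22) 2 'aa'
  5: (22,6) 4 'aaba'
  6: (6,18) 3 'aab'
  7: (18,23) 1 'a'
  8: (23,7) 3 'aba'
  9: (7,9) 4 'abab'
  10: (9,19) 2 'ab'
  11: (19,11) 3 'abb'
  12: (11,1) 4 'abbb'
  13: (1,24) 0 ''
  14: (24,14) 2 'ba'
  15: (14,21) 3 'baa'
  16: (21,5) 5 'baaba'
  17: (5,8) 2 'ba'
  18: (8,10) 3 'bab'
  19: (10,0) 5 'babbb'
  20: (0,13) 1 'b'
  21: (13,20) 4 'bbaa'
  22: (20,4) 6 'bbaaba'
  23: (4,12) 2 'bb'
  24: (12,3) 5 'bbbaa'
  25: (3,2) 3 'bbb'

n(n+1)/2 = 26·27/2 = 351
Σ LCP = 0 + 1 + 4 + 3 + 2 + 4 + 3 + 1 + 3 + 4 + 2 + 3 + 4 + 0 + 2 + 3 + 5 + 2 + 3 + 5 + 1 + 4 + 6 + 2 + 5 + 3 = 75
distinct = 351 − 75 = 276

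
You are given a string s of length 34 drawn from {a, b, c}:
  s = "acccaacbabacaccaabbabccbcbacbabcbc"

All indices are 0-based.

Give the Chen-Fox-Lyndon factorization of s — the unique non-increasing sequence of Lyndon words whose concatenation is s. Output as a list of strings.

["accc", "aacbabacacc", "aabbabccbcbacbabcbc"]

emit factor 1: 'accc' (i=0, period=4)
emit factor 2: 'aacbabacacc' (i=4, period=11)
emit factor 3: 'aabbabccbcbacbabcbc' (i=15, period=19)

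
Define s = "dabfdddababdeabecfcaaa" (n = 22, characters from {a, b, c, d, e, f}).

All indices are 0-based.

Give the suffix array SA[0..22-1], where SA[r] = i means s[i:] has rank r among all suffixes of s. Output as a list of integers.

[21, 20, 19, 7, 9, 13, 1, 8, 10, 14, 2, 18, 16, 6, 0, 5, 4, 11, 12, 15, 17, 3]

rank→(start, suffix):
  0 → (21, 'a')
  1 → (20, 'aa')
  2 → (19, 'aaa')
  3 → (7, 'ababdeabecfcaaa')
  4 → (9, 'abdeabecfcaaa')
  5 → (13, 'abecfcaaa')
  6 → (1, 'abfdddababdeabecfcaaa')
  7 → (8, 'babdeabecfcaaa')
  8 → (10, 'bdeabecfcaaa')
  9 → (14, 'becfcaaa')
  10 → (2, 'bfdddababdeabecfcaaa')
  11 → (18, 'caaa')
  12 → (16, 'cfcaaa')
  13 → (6, 'dababdeabecfcaaa')
  14 → (0, 'dabfdddababdeabecfcaaa')
  15 → (5, 'ddababdeabecfcaaa')
  16 → (4, 'dddababdeabecfcaaa')
  17 → (11, 'deabecfcaaa')
  18 → (12, 'eabecfcaaa')
  19 → (15, 'ecfcaaa')
  20 → (17, 'fcaaa')
  21 → (3, 'fdddababdeabecfcaaa')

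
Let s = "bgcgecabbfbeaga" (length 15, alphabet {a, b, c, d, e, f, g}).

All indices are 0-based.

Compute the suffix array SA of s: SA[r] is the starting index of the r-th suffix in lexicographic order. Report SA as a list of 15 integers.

rank | idx | suffix
   0 |  14 | a
   1 |   6 | abbfbeaga
   2 |  12 | aga
   3 |   7 | bbfbeaga
   4 |  10 | beaga
   5 |   8 | bfbeaga
   6 |   0 | bgcgecabbfbeaga
   7 |   5 | cabbfbeaga
   8 |   2 | cgecabbfbeaga
   9 |  11 | eaga
  10 |   4 | ecabbfbeaga
  11 |   9 | fbeaga
  12 |  13 | ga
  13 |   1 | gcgecabbfbeaga
  14 |   3 | gecabbfbeaga

[14, 6, 12, 7, 10, 8, 0, 5, 2, 11, 4, 9, 13, 1, 3]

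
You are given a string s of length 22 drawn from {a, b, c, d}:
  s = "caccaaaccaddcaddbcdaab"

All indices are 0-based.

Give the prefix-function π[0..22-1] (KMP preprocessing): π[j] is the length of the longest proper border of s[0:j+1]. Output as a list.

[0, 0, 1, 1, 2, 0, 0, 1, 1, 2, 0, 0, 1, 2, 0, 0, 0, 1, 0, 0, 0, 0]

π[0] = 0
j=1 s[j]='a': π[1]=0 (border '')
j=2 s[j]='c': π[2]=1 (border 'c')
j=3 s[j]='c': k: 1→0; π[3]=1 (border 'c')
j=4 s[j]='a': π[4]=2 (border 'ca')
j=5 s[j]='a': k: 2→0; π[5]=0 (border '')
j=6 s[j]='a': π[6]=0 (border '')
j=7 s[j]='c': π[7]=1 (border 'c')
j=8 s[j]='c': k: 1→0; π[8]=1 (border 'c')
j=9 s[j]='a': π[9]=2 (border 'ca')
j=10 s[j]='d': k: 2→0; π[10]=0 (border '')
j=11 s[j]='d': π[11]=0 (border '')
j=12 s[j]='c': π[12]=1 (border 'c')
j=13 s[j]='a': π[13]=2 (border 'ca')
j=14 s[j]='d': k: 2→0; π[14]=0 (border '')
j=15 s[j]='d': π[15]=0 (border '')
j=16 s[j]='b': π[16]=0 (border '')
j=17 s[j]='c': π[17]=1 (border 'c')
j=18 s[j]='d': k: 1→0; π[18]=0 (border '')
j=19 s[j]='a': π[19]=0 (border '')
j=20 s[j]='a': π[20]=0 (border '')
j=21 s[j]='b': π[21]=0 (border '')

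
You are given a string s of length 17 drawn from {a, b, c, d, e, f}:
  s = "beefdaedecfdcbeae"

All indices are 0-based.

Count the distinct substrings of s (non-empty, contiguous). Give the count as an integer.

139

sorted suffixes:
  #0 SA[0]=15  'ae'
  #1 SA[1]=5  'aedecfdcbeae'
  #2 SA[2]=13  'beae'
  #3 SA[3]=0  'beefdaedecfdcbeae'
  #4 SA[4]=12  'cbeae'
  #5 SA[5]=9  'cfdcbeae'
  #6 SA[6]=4  'daedecfdcbeae'
  #7 SA[7]=11  'dcbeae'
  #8 SA[8]=7  'decfdcbeae'
  #9 SA[9]=16  'e'
  #10 SA[10]=14  'eae'
  #11 SA[11]=8  'ecfdcbeae'
  #12 SA[12]=6  'edecfdcbeae'
  #13 SA[13]=1  'eefdaedecfdcbeae'
  #14 SA[14]=2  'efdaedecfdcbeae'
  #15 SA[15]=3  'fdaedecfdcbeae'
  #16 SA[16]=10  'fdcbeae'

SA = [15, 5, 13, 0, 12, 9, 4, 11, 7, 16, 14, 8, 6, 1, 2, 3, 10]
i: (SA[i-1],SA[i]) lcp shared
  1: (15,5) 2 'ae'
  2: (5,13) 0 ''
  3: (13,0) 2 'be'
  4: (0,12) 0 ''
  5: (12,9) 1 'c'
  6: (9,4) 0 ''
  7: (4,11) 1 'd'
  8: (11,7) 1 'd'
  9: (7,16) 0 ''
  10: (16,14) 1 'e'
  11: (14,8) 1 'e'
  12: (8,6) 1 'e'
  13: (6,1) 1 'e'
  14: (1,2) 1 'e'
  15: (2,3) 0 ''
  16: (3,10) 2 'fd'

n(n+1)/2 = 17·18/2 = 153
Σ LCP = 0 + 2 + 0 + 2 + 0 + 1 + 0 + 1 + 1 + 0 + 1 + 1 + 1 + 1 + 1 + 0 + 2 = 14
distinct = 153 − 14 = 139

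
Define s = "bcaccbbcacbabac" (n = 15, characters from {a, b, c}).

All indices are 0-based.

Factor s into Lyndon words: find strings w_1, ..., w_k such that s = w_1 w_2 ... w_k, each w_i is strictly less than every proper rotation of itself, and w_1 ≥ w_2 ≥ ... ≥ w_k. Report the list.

emit factor 1: 'bc' (i=0, period=2)
emit factor 2: 'accbbc' (i=2, period=6)
emit factor 3: 'acb' (i=8, period=3)
emit factor 4: 'abac' (i=11, period=4)

["bc", "accbbc", "acb", "abac"]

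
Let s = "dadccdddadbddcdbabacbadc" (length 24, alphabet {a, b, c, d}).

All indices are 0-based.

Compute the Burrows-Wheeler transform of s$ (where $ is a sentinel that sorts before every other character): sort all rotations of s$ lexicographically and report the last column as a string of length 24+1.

rank  rotation                   last
    0  $dadccdddadbddcdbabacbadc  c
    1  abacbadc$dadccdddadbddcdb  b
    2  acbadc$dadccdddadbddcdbab  b
    3  adbddcdbabacbadc$dadccddd  d
    4  adc$dadccdddadbddcdbabacb  b
    5  adccdddadbddcdbabacbadc$d  d
    6  babacbadc$dadccdddadbddcd  d
    7  bacbadc$dadccdddadbddcdba  a
    8  badc$dadccdddadbddcdbabac  c
    9  bddcdbabacbadc$dadccdddad  d
   10  c$dadccdddadbddcdbabacbad  d
   11  cbadc$dadccdddadbddcdbaba  a
   12  ccdddadbddcdbabacbadc$dad  d
   13  cdbabacbadc$dadccdddadbdd  d
   14  cdddadbddcdbabacbadc$dadc  c
   15  dadbddcdbabacbadc$dadccdd  d
   16  dadccdddadbddcdbabacbadc$  $
   17  dbabacbadc$dadccdddadbddc  c
   18  dbddcdbabacbadc$dadccddda  a
   19  dc$dadccdddadbddcdbabacba  a
   20  dccdddadbddcdbabacbadc$da  a
   21  dcdbabacbadc$dadccdddadbd  d
   22  ddadbddcdbabacbadc$dadccd  d
   23  ddcdbabacbadc$dadccdddadb  b
   24  dddadbddcdbabacbadc$dadcc  c

cbbdbddacddaddcd$caaaddbc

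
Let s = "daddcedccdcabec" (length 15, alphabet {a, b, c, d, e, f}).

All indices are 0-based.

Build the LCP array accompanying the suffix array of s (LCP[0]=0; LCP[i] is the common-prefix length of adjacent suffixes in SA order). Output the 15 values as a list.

sorted suffixes:
  #0 SA[0]=11  'abec'
  #1 SA[1]=1  'addcedccdcabec'
  #2 SA[2]=12  'bec'
  #3 SA[3]=14  'c'
  #4 SA[4]=10  'cabec'
  #5 SA[5]=7  'ccdcabec'
  #6 SA[6]=8  'cdcabec'
  #7 SA[7]=4  'cedccdcabec'
  #8 SA[8]=0  'daddcedccdcabec'
  #9 SA[9]=9  'dcabec'
  #10 SA[10]=6  'dccdcabec'
  #11 SA[11]=3  'dcedccdcabec'
  #12 SA[12]=2  'ddcedccdcabec'
  #13 SA[13]=13  'ec'
  #14 SA[14]=5  'edccdcabec'

SA = [11, 1, 12, 14, 10, 7, 8, 4, 0, 9, 6, 3, 2, 13, 5]
i: (SA[i-1],SA[i]) lcp shared
  1: (11,1) 1 'a'
  2: (1,12) 0 ''
  3: (12,14) 0 ''
  4: (14,10) 1 'c'
  5: (10,7) 1 'c'
  6: (7,8) 1 'c'
  7: (8,4) 1 'c'
  8: (4,0) 0 ''
  9: (0,9) 1 'd'
  10: (9,6) 2 'dc'
  11: (6,3) 2 'dc'
  12: (3,2) 1 'd'
  13: (2,13) 0 ''
  14: (13,5) 1 'e'

[0, 1, 0, 0, 1, 1, 1, 1, 0, 1, 2, 2, 1, 0, 1]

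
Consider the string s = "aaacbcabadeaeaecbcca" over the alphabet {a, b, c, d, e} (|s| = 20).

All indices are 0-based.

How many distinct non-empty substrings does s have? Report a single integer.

rank→(start, suffix):
  0 → (19, 'a')
  1 → (0, 'aaacbcabadeaeaecbcca')
  2 → (1, 'aacbcabadeaeaecbcca')
  3 → (6, 'abadeaeaecbcca')
  4 → (2, 'acbcabadeaeaecbcca')
  5 → (8, 'adeaeaecbcca')
  6 → (11, 'aeaecbcca')
  7 → (13, 'aecbcca')
  8 → (7, 'badeaeaecbcca')
  9 → (4, 'bcabadeaeaecbcca')
  10 → (16, 'bcca')
  11 → (18, 'ca')
  12 → (5, 'cabadeaeaecbcca')
  13 → (3, 'cbcabadeaeaecbcca')
  14 → (15, 'cbcca')
  15 → (17, 'cca')
  16 → (9, 'deaeaecbcca')
  17 → (10, 'eaeaecbcca')
  18 → (12, 'eaecbcca')
  19 → (14, 'ecbcca')

SA = [19, 0, 1, 6, 2, 8, 11, 13, 7, 4, 16, 18, 5, 3, 15, 17, 9, 10, 12, 14]
rank  pair      lcp
   1  s[19:],s[0:]  1  'a'
   2  s[0:],s[1:]  2  'aa'
   3  s[1:],s[6:]  1  'a'
   4  s[6:],s[2:]  1  'a'
   5  s[2:],s[8:]  1  'a'
   6  s[8:],s[11:]  1  'a'
   7  s[11:],s[13:]  2  'ae'
   8  s[13:],s[7:]  0  ''
   9  s[7:],s[4:]  1  'b'
  10  s[4:],s[16:]  2  'bc'
  11  s[16:],s[18:]  0  ''
  12  s[18:],s[5:]  2  'ca'
  13  s[5:],s[3:]  1  'c'
  14  s[3:],s[15:]  3  'cbc'
  15  s[15:],s[17:]  1  'c'
  16  s[17:],s[9:]  0  ''
  17  s[9:],s[10:]  0  ''
  18  s[10:],s[12:]  3  'eae'
  19  s[12:],s[14:]  1  'e'

n(n+1)/2 = 20·21/2 = 210
Σ LCP = 0 + 1 + 2 + 1 + 1 + 1 + 1 + 2 + 0 + 1 + 2 + 0 + 2 + 1 + 3 + 1 + 0 + 0 + 3 + 1 = 23
distinct = 210 − 23 = 187

187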